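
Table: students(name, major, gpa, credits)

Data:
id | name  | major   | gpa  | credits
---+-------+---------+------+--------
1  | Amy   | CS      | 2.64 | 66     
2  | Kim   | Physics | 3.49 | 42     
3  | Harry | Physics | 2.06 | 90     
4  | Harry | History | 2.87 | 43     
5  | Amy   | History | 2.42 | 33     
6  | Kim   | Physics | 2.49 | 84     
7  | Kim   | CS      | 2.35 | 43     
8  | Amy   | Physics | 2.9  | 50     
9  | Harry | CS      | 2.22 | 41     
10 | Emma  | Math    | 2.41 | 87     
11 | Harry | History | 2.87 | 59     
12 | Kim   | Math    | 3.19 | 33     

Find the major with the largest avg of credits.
SELECT major, AVG(credits) as val
FROM students
GROUP BY major
ORDER BY val DESC
LIMIT 1

Result: Physics with avg(credits) = 66.50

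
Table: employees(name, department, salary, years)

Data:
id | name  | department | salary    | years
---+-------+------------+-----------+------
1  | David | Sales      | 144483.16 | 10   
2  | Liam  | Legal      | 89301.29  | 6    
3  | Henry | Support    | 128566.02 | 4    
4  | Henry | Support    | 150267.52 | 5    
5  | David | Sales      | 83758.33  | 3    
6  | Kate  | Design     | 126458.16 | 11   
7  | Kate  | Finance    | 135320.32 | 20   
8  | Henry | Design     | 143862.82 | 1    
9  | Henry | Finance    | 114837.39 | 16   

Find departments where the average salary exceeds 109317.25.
SELECT department, AVG(salary)
FROM employees
GROUP BY department
HAVING AVG(salary) > 109317.25

Result:
  Design: avg=135160.49
  Finance: avg=125078.86
  Sales: avg=114120.75
  Support: avg=139416.77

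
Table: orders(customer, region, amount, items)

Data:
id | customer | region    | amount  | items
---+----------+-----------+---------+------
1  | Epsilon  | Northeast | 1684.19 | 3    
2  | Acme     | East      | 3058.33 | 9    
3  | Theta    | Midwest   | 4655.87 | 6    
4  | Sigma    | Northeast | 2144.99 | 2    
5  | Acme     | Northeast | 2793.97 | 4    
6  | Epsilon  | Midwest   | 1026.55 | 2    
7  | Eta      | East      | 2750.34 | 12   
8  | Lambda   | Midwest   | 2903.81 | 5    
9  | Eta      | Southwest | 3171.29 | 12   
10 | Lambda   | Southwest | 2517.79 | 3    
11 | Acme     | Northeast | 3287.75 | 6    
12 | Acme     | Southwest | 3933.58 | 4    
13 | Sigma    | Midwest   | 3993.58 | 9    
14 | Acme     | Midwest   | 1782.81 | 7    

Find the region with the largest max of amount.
SELECT region, MAX(amount) as val
FROM orders
GROUP BY region
ORDER BY val DESC
LIMIT 1

Result: Midwest with max(amount) = 4655.87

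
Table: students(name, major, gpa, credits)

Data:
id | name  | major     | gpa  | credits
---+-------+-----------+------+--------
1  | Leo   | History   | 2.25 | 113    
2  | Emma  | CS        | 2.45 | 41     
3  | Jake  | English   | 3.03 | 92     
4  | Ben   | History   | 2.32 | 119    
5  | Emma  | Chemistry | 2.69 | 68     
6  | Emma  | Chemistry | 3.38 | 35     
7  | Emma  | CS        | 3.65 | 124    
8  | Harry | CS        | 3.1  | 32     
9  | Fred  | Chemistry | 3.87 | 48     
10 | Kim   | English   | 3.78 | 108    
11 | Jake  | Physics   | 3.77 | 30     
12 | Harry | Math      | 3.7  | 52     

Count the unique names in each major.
SELECT major, COUNT(DISTINCT name)
FROM students
GROUP BY major

Result:
  CS: 2 distinct
  Chemistry: 2 distinct
  English: 2 distinct
  History: 2 distinct
  Math: 1 distinct
  Physics: 1 distinct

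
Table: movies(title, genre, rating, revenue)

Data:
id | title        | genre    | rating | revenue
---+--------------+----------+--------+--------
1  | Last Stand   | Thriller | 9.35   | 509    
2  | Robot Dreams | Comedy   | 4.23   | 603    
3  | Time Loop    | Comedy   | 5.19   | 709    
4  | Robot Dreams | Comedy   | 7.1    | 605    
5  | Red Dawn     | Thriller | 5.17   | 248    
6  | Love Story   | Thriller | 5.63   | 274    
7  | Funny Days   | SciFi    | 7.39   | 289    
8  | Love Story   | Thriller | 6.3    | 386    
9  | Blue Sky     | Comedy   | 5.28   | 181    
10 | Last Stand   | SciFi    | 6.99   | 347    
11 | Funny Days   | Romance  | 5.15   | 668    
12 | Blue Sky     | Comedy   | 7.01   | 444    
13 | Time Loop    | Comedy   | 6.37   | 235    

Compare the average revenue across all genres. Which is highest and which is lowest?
SELECT genre, AVG(revenue)
FROM movies
GROUP BY genre
ORDER BY AVG(revenue)

All groups:
  SciFi: 318.00
  Thriller: 354.25
  Comedy: 462.83
  Romance: 668.00

Highest: Romance (668.00)
Lowest: SciFi (318.00)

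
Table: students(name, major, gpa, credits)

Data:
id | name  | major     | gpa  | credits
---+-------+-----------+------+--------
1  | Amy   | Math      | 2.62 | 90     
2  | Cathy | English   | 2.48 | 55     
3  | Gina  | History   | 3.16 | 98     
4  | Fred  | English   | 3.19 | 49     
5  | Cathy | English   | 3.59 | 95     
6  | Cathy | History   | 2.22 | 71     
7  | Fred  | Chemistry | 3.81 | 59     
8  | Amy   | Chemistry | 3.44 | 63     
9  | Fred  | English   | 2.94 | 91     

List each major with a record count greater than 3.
SELECT major, COUNT(*) as cnt
FROM students
GROUP BY major
HAVING COUNT(*) > 3

Result:
  English: 4

Note: HAVING filters groups after aggregation, WHERE filters rows before.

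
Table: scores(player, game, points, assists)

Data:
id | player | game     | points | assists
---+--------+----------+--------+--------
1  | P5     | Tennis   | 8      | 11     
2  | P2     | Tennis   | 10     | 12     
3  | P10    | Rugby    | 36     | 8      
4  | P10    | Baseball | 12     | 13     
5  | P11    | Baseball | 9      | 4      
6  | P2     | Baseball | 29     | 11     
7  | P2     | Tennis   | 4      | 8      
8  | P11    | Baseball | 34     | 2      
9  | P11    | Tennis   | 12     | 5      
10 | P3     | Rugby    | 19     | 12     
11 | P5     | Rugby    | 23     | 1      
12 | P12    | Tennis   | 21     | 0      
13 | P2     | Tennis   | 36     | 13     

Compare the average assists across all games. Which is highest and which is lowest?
SELECT game, AVG(assists)
FROM scores
GROUP BY game
ORDER BY AVG(assists)

All groups:
  Rugby: 7.00
  Baseball: 7.50
  Tennis: 8.17

Highest: Tennis (8.17)
Lowest: Rugby (7.00)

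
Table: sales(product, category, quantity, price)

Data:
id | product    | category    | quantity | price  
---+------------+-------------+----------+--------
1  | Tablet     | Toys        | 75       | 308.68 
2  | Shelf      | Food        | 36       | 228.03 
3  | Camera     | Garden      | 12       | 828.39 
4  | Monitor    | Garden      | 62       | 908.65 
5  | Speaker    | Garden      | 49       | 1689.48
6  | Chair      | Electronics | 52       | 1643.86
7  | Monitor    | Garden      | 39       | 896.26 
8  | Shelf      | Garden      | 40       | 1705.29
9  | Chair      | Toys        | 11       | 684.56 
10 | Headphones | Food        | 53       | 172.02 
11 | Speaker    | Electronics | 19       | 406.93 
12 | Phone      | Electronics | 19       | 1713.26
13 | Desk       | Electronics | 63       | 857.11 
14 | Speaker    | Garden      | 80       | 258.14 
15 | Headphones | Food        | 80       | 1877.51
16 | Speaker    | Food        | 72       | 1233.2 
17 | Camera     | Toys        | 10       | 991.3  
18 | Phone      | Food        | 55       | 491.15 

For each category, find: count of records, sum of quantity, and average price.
SELECT category,
       COUNT(*) as cnt,
       SUM(quantity) as total_quantity,
       AVG(price) as avg_price
FROM sales
GROUP BY category

Result:
  Electronics: 4 records, 153 total quantity, 1155.29 avg price
  Food: 5 records, 296 total quantity, 800.38 avg price
  Garden: 6 records, 282 total quantity, 1047.70 avg price
  Toys: 3 records, 96 total quantity, 661.51 avg price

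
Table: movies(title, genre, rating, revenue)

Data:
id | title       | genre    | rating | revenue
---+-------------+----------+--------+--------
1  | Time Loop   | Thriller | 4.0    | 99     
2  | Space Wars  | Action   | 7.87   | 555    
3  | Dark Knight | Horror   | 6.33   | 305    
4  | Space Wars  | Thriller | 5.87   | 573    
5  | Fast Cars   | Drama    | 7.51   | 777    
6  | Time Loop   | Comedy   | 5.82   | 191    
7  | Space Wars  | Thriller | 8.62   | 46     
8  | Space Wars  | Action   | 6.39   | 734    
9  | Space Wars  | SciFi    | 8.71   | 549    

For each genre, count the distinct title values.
SELECT genre, COUNT(DISTINCT title)
FROM movies
GROUP BY genre

Result:
  Action: 1 distinct
  Comedy: 1 distinct
  Drama: 1 distinct
  Horror: 1 distinct
  SciFi: 1 distinct
  Thriller: 2 distinct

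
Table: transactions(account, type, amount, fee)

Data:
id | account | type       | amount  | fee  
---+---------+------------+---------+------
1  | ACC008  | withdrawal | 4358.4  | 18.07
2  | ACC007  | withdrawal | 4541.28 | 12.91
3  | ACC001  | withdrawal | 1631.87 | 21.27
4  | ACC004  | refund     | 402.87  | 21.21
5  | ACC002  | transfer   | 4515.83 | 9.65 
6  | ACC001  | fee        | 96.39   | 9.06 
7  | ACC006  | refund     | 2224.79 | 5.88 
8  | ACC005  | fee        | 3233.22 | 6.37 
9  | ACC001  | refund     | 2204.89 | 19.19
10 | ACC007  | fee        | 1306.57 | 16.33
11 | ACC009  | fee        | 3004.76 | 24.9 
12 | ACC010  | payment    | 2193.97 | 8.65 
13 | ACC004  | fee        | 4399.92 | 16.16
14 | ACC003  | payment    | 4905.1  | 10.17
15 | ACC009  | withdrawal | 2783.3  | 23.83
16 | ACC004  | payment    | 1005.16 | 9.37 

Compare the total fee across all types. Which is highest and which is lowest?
SELECT type, SUM(fee)
FROM transactions
GROUP BY type
ORDER BY SUM(fee)

All groups:
  transfer: 9.65
  payment: 28.19
  refund: 46.28
  fee: 72.82
  withdrawal: 76.08

Highest: withdrawal (76.08)
Lowest: transfer (9.65)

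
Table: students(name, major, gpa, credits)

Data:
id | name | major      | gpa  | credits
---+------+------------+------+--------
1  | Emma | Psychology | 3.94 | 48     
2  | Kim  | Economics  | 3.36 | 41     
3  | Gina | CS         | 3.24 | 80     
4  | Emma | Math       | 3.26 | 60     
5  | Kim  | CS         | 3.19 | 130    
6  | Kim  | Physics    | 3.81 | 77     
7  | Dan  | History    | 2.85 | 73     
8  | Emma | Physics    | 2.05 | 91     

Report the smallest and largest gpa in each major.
SELECT major, MIN(gpa), MAX(gpa)
FROM students
GROUP BY major

Result:
  CS: min=3.19, max=3.24
  Economics: min=3.36, max=3.36
  History: min=2.85, max=2.85
  Math: min=3.26, max=3.26
  Physics: min=2.05, max=3.81
  Psychology: min=3.94, max=3.94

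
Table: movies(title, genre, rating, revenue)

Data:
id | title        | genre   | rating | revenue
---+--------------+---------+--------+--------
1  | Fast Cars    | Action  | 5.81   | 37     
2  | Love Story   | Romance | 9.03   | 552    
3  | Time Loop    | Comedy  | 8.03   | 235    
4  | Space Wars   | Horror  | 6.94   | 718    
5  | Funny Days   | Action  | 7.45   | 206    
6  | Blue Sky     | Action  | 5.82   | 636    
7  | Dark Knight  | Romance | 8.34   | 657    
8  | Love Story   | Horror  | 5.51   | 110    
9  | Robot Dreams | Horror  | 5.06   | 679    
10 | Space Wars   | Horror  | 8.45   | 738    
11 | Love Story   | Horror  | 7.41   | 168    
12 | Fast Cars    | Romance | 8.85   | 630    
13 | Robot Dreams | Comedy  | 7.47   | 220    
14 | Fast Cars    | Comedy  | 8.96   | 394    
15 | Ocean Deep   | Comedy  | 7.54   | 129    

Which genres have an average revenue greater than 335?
SELECT genre, AVG(revenue)
FROM movies
GROUP BY genre
HAVING AVG(revenue) > 335

Result:
  Horror: avg=482.60
  Romance: avg=613.00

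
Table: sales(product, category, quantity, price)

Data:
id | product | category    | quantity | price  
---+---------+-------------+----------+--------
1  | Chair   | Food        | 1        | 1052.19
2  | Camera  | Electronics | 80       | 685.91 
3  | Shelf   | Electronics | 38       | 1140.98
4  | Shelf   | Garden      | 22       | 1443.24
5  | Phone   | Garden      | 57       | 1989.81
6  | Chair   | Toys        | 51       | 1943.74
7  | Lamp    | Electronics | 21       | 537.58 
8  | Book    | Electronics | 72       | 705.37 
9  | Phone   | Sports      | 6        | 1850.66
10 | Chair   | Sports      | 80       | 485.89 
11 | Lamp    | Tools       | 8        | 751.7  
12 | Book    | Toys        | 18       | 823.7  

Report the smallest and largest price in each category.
SELECT category, MIN(price), MAX(price)
FROM sales
GROUP BY category

Result:
  Electronics: min=537.58, max=1140.98
  Food: min=1052.19, max=1052.19
  Garden: min=1443.24, max=1989.81
  Sports: min=485.89, max=1850.66
  Tools: min=751.70, max=751.70
  Toys: min=823.70, max=1943.74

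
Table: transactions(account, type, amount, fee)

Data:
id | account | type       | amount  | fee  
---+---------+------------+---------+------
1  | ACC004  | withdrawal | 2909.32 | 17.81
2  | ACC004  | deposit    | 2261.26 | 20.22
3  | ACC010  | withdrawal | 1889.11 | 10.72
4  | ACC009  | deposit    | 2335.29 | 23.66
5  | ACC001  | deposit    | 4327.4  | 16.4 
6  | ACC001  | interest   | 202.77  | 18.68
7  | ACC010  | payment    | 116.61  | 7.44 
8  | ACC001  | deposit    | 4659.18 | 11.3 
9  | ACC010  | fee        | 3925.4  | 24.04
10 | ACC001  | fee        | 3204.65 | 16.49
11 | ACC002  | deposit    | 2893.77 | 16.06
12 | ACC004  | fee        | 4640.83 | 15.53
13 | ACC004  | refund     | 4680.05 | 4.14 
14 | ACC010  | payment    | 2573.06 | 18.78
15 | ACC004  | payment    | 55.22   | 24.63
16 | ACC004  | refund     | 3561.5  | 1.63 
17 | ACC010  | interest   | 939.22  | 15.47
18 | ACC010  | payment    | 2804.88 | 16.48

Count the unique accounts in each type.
SELECT type, COUNT(DISTINCT account)
FROM transactions
GROUP BY type

Result:
  deposit: 4 distinct
  fee: 3 distinct
  interest: 2 distinct
  payment: 2 distinct
  refund: 1 distinct
  withdrawal: 2 distinct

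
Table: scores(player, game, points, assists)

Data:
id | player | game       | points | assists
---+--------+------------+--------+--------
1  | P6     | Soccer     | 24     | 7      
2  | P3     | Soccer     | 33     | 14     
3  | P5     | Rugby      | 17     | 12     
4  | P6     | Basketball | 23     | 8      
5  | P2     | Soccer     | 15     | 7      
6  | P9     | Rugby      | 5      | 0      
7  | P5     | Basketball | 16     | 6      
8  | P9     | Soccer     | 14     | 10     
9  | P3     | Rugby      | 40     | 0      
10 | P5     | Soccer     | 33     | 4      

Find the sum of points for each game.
SELECT game, SUM(points) as result
FROM scores
GROUP BY game

Result:
  Basketball: 39
  Rugby: 62
  Soccer: 119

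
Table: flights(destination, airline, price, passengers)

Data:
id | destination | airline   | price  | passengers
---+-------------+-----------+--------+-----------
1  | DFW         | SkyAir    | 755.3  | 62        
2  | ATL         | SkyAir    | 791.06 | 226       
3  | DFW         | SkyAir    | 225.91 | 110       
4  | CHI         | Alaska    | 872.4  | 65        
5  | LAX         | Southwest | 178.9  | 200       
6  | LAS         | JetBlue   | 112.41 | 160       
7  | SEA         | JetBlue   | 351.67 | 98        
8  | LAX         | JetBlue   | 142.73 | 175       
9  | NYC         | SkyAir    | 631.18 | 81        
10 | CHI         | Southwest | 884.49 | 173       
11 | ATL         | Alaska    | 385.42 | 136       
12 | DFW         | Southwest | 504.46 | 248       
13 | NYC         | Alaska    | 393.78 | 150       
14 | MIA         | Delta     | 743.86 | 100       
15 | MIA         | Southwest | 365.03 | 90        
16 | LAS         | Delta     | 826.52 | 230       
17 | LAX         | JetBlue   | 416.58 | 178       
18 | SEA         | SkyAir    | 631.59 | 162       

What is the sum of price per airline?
SELECT airline, SUM(price) as result
FROM flights
GROUP BY airline

Result:
  Alaska: 1651.60
  Delta: 1570.38
  JetBlue: 1023.39
  SkyAir: 3035.04
  Southwest: 1932.88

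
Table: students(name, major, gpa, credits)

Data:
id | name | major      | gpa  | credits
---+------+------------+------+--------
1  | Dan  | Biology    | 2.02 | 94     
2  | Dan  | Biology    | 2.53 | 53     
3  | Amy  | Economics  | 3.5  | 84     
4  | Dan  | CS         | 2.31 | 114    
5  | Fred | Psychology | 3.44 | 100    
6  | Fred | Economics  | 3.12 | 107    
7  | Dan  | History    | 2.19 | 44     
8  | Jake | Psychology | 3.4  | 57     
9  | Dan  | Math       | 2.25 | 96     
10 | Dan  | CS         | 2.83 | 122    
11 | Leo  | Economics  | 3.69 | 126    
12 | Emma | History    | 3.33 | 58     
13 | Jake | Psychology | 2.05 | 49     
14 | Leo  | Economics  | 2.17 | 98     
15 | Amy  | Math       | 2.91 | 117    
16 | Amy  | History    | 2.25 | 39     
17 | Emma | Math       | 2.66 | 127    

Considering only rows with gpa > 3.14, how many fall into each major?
SELECT major, COUNT(*)
FROM students
WHERE gpa > 3.14
GROUP BY major

Note: WHERE filters rows before grouping.

Result:
  Economics: 2
  History: 1
  Psychology: 2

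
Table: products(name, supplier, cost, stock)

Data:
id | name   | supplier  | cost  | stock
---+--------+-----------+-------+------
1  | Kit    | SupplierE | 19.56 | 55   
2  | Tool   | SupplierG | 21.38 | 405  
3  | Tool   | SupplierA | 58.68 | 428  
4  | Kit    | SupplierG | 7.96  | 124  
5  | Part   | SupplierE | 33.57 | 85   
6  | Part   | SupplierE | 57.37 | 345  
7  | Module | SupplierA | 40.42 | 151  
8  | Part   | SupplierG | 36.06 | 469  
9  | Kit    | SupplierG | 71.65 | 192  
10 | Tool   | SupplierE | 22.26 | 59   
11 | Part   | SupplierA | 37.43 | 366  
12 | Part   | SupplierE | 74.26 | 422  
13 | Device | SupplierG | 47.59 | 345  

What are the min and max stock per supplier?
SELECT supplier, MIN(stock), MAX(stock)
FROM products
GROUP BY supplier

Result:
  SupplierA: min=151, max=428
  SupplierE: min=55, max=422
  SupplierG: min=124, max=469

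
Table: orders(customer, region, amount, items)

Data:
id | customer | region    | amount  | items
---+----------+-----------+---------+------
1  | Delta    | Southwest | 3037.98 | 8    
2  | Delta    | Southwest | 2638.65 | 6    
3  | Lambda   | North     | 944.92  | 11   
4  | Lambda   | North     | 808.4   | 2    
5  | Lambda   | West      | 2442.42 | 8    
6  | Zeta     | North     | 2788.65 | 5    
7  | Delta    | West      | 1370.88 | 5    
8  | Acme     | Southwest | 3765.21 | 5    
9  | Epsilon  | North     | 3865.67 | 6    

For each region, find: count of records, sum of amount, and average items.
SELECT region,
       COUNT(*) as cnt,
       SUM(amount) as total_amount,
       AVG(items) as avg_items
FROM orders
GROUP BY region

Result:
  North: 4 records, 8407.64 total amount, 6.00 avg items
  Southwest: 3 records, 9441.84 total amount, 6.33 avg items
  West: 2 records, 3813.30 total amount, 6.50 avg items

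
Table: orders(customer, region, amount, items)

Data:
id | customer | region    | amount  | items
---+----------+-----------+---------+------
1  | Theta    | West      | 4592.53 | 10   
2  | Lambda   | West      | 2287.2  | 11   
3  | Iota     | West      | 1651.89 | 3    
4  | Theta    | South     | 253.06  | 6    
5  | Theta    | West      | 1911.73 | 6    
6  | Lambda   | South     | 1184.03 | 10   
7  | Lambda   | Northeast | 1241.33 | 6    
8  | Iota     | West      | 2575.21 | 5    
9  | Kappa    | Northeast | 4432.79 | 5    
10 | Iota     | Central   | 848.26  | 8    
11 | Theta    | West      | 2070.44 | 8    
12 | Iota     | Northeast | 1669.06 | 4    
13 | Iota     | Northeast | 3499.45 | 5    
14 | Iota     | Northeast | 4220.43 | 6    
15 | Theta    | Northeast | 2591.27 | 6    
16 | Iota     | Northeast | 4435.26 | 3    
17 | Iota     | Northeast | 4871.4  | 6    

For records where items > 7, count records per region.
SELECT region, COUNT(*)
FROM orders
WHERE items > 7
GROUP BY region

Note: WHERE filters rows before grouping.

Result:
  Central: 1
  South: 1
  West: 3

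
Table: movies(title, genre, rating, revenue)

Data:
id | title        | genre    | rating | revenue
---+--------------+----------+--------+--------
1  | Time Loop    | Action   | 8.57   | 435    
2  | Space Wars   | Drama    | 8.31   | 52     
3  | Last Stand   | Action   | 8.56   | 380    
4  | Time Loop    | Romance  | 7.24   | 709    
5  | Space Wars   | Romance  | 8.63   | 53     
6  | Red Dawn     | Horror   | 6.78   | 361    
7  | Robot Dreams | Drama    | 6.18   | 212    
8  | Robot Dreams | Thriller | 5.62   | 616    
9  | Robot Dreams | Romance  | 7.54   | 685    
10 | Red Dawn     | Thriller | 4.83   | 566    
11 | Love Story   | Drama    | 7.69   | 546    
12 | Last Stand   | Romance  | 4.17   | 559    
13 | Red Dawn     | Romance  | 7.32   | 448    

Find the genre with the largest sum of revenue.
SELECT genre, SUM(revenue) as val
FROM movies
GROUP BY genre
ORDER BY val DESC
LIMIT 1

Result: Romance with sum(revenue) = 2454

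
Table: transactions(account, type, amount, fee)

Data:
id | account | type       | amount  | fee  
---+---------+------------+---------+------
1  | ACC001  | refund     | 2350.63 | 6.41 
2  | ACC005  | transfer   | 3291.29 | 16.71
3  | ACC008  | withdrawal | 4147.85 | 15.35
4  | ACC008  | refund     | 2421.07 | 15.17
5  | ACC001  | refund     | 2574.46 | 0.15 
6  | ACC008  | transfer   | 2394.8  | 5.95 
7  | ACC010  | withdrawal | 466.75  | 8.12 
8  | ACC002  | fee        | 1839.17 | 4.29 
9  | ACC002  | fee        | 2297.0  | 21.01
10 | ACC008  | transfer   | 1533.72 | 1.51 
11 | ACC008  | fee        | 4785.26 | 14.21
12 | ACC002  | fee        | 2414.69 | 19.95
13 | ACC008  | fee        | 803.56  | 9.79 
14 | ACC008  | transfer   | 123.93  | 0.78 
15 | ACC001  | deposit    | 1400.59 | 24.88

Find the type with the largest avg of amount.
SELECT type, AVG(amount) as val
FROM transactions
GROUP BY type
ORDER BY val DESC
LIMIT 1

Result: refund with avg(amount) = 2448.72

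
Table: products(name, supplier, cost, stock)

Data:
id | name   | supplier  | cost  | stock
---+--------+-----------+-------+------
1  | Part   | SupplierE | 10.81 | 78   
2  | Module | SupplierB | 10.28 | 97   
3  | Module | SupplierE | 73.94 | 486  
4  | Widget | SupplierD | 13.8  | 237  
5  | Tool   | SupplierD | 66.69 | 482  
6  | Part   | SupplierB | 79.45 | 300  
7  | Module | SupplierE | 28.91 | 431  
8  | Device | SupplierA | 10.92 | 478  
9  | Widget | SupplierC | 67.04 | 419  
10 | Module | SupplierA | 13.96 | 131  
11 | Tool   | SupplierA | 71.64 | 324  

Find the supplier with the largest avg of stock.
SELECT supplier, AVG(stock) as val
FROM products
GROUP BY supplier
ORDER BY val DESC
LIMIT 1

Result: SupplierC with avg(stock) = 419.00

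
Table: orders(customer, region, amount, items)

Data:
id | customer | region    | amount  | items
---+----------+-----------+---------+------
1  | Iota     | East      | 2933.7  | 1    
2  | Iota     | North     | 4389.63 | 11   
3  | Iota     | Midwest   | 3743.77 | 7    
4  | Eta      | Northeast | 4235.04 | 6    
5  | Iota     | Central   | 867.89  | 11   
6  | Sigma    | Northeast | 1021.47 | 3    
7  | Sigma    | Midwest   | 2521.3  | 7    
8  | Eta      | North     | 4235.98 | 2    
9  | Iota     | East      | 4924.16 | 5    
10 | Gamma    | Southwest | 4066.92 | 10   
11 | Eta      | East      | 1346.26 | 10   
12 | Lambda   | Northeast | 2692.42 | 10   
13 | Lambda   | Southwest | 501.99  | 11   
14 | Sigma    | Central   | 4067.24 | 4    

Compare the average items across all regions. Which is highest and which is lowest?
SELECT region, AVG(items)
FROM orders
GROUP BY region
ORDER BY AVG(items)

All groups:
  East: 5.33
  Northeast: 6.33
  North: 6.50
  Midwest: 7.00
  Central: 7.50
  Southwest: 10.50

Highest: Southwest (10.50)
Lowest: East (5.33)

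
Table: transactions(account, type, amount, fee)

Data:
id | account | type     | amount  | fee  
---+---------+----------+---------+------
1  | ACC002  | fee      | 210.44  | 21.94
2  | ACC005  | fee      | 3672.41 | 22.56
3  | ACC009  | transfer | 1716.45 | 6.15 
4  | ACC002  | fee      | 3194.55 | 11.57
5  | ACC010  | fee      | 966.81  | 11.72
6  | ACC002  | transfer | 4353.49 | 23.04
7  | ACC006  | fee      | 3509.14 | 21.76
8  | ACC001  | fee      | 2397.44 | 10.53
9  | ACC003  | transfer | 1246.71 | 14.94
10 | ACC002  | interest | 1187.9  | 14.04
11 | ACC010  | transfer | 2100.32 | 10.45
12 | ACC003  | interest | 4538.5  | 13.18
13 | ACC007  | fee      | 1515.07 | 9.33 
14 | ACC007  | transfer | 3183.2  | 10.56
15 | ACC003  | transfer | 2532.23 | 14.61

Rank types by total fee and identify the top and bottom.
SELECT type, SUM(fee)
FROM transactions
GROUP BY type
ORDER BY SUM(fee)

All groups:
  interest: 27.22
  transfer: 79.75
  fee: 109.41

Highest: fee (109.41)
Lowest: interest (27.22)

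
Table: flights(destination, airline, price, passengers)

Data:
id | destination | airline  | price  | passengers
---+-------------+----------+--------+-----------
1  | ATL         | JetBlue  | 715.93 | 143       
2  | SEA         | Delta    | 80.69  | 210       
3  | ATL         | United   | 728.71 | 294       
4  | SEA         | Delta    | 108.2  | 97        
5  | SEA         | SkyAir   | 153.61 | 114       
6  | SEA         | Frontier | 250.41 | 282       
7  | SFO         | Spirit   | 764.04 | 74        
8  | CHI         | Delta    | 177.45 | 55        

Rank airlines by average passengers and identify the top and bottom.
SELECT airline, AVG(passengers)
FROM flights
GROUP BY airline
ORDER BY AVG(passengers)

All groups:
  Spirit: 74.00
  SkyAir: 114.00
  Delta: 120.67
  JetBlue: 143.00
  Frontier: 282.00
  United: 294.00

Highest: United (294.00)
Lowest: Spirit (74.00)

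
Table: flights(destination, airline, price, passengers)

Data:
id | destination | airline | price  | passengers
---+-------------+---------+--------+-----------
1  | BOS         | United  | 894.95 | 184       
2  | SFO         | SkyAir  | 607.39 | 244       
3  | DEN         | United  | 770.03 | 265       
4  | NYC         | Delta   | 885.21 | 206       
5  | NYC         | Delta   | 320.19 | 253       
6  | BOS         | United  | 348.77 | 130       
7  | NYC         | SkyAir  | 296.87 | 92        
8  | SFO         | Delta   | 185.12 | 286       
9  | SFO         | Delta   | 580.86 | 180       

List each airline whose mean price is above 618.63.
SELECT airline, AVG(price)
FROM flights
GROUP BY airline
HAVING AVG(price) > 618.63

Result:
  United: avg=671.25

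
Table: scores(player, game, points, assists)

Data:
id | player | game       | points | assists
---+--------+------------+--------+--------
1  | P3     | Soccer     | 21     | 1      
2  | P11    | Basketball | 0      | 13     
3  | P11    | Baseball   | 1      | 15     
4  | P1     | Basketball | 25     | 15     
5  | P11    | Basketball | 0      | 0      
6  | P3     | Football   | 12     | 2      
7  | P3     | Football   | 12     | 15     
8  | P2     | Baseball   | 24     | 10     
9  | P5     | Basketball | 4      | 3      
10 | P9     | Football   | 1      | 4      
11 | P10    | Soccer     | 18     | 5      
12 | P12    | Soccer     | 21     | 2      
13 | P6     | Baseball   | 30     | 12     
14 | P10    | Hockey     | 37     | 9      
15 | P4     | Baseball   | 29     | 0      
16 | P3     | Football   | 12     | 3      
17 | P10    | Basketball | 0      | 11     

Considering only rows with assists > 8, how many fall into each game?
SELECT game, COUNT(*)
FROM scores
WHERE assists > 8
GROUP BY game

Note: WHERE filters rows before grouping.

Result:
  Baseball: 3
  Basketball: 3
  Football: 1
  Hockey: 1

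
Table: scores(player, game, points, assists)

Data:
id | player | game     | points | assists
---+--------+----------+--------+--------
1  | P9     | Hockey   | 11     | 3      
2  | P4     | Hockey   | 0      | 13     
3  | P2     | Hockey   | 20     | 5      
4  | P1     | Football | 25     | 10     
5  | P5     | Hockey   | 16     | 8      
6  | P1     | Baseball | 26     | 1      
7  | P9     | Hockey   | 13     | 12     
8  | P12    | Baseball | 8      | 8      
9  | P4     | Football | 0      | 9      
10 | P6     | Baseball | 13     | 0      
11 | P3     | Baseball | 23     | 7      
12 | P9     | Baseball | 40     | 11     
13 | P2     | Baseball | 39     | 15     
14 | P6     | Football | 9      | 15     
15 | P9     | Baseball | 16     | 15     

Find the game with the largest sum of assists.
SELECT game, SUM(assists) as val
FROM scores
GROUP BY game
ORDER BY val DESC
LIMIT 1

Result: Baseball with sum(assists) = 57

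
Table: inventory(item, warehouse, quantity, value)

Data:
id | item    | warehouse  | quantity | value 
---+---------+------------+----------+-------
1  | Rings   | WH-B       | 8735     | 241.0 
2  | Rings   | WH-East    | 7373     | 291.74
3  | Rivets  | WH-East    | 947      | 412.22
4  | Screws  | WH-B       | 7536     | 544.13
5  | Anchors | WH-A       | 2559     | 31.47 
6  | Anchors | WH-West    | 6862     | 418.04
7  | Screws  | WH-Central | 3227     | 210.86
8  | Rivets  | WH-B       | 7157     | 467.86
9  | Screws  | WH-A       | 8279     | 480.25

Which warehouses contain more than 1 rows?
SELECT warehouse, COUNT(*) as cnt
FROM inventory
GROUP BY warehouse
HAVING COUNT(*) > 1

Result:
  WH-A: 2
  WH-B: 3
  WH-East: 2

Note: HAVING filters groups after aggregation, WHERE filters rows before.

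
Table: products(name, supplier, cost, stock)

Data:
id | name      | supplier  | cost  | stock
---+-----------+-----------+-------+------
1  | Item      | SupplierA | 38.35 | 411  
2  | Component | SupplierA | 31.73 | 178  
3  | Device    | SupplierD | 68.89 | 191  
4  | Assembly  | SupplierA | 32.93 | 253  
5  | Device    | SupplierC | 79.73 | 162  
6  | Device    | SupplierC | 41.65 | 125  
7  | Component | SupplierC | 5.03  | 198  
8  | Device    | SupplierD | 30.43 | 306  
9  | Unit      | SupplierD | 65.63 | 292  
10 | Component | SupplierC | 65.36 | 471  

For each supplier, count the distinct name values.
SELECT supplier, COUNT(DISTINCT name)
FROM products
GROUP BY supplier

Result:
  SupplierA: 3 distinct
  SupplierC: 2 distinct
  SupplierD: 2 distinct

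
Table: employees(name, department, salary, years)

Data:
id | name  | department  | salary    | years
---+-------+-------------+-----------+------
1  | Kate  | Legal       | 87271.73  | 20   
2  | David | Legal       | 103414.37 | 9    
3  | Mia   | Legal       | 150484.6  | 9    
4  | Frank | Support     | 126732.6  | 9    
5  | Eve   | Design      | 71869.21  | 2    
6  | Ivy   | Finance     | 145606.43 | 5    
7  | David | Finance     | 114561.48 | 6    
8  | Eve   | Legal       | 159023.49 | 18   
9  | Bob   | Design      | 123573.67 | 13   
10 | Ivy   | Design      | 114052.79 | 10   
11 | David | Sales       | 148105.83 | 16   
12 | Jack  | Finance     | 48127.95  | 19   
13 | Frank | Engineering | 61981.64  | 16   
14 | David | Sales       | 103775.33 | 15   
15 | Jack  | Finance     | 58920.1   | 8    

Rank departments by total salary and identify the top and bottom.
SELECT department, SUM(salary)
FROM employees
GROUP BY department
ORDER BY SUM(salary)

All groups:
  Engineering: 61981.64
  Support: 126732.60
  Sales: 251881.16
  Design: 309495.67
  Finance: 367215.96
  Legal: 500194.19

Highest: Legal (500194.19)
Lowest: Engineering (61981.64)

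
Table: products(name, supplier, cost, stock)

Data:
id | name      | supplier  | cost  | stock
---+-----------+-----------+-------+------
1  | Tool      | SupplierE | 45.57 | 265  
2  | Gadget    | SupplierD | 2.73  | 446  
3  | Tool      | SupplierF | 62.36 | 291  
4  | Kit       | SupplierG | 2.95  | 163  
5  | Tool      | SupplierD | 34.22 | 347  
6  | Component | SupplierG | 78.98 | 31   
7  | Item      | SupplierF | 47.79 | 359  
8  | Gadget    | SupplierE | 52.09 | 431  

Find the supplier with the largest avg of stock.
SELECT supplier, AVG(stock) as val
FROM products
GROUP BY supplier
ORDER BY val DESC
LIMIT 1

Result: SupplierD with avg(stock) = 396.50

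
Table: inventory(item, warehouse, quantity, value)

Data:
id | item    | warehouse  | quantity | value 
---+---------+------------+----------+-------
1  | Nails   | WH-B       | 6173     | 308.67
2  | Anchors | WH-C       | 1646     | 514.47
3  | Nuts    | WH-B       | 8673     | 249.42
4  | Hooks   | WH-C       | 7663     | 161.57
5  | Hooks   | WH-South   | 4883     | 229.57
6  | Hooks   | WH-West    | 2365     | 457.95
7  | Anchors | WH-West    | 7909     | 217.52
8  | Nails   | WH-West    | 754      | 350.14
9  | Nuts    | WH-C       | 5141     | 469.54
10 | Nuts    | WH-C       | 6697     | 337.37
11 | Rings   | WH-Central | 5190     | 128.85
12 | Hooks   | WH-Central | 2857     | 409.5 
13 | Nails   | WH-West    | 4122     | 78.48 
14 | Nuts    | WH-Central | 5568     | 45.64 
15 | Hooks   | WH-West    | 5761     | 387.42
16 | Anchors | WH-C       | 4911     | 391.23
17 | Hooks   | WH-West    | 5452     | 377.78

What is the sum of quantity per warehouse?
SELECT warehouse, SUM(quantity) as result
FROM inventory
GROUP BY warehouse

Result:
  WH-B: 14846
  WH-C: 26058
  WH-Central: 13615
  WH-South: 4883
  WH-West: 26363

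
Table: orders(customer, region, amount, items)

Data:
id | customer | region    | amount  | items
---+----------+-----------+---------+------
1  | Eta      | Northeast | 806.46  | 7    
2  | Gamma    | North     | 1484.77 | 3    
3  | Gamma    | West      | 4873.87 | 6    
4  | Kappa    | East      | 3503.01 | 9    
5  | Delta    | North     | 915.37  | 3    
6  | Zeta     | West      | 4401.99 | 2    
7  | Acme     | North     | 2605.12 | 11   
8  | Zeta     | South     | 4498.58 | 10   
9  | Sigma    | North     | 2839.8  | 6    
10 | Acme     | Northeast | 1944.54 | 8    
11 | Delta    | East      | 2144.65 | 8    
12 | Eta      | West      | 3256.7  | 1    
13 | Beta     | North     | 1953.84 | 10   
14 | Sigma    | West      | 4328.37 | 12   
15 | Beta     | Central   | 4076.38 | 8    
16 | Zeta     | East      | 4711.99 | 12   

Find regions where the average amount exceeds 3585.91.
SELECT region, AVG(amount)
FROM orders
GROUP BY region
HAVING AVG(amount) > 3585.91

Result:
  Central: avg=4076.38
  South: avg=4498.58
  West: avg=4215.23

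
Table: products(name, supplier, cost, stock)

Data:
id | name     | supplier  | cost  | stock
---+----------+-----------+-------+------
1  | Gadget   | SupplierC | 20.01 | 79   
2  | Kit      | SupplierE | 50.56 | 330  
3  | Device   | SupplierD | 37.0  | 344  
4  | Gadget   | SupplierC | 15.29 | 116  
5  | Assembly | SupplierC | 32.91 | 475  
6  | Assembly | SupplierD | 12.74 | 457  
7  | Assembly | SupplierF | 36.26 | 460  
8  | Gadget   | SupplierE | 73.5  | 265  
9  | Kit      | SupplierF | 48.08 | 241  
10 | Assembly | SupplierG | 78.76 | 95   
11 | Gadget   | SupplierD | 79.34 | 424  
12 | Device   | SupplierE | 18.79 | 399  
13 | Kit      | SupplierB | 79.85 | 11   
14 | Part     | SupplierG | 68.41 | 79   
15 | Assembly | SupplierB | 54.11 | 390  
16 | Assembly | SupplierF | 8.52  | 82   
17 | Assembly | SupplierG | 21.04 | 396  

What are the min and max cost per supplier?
SELECT supplier, MIN(cost), MAX(cost)
FROM products
GROUP BY supplier

Result:
  SupplierB: min=54.11, max=79.85
  SupplierC: min=15.29, max=32.91
  SupplierD: min=12.74, max=79.34
  SupplierE: min=18.79, max=73.50
  SupplierF: min=8.52, max=48.08
  SupplierG: min=21.04, max=78.76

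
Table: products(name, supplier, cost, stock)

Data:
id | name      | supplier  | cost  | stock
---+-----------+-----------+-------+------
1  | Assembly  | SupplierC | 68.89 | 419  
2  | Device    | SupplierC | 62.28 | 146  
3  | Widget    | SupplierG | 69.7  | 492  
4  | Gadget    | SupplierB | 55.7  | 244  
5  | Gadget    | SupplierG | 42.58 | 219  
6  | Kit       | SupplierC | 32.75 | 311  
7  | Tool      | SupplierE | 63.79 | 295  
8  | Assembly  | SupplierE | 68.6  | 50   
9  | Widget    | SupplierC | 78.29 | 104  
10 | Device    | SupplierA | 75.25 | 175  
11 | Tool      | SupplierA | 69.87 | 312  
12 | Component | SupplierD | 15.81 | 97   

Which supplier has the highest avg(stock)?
SELECT supplier, AVG(stock) as val
FROM products
GROUP BY supplier
ORDER BY val DESC
LIMIT 1

Result: SupplierG with avg(stock) = 355.50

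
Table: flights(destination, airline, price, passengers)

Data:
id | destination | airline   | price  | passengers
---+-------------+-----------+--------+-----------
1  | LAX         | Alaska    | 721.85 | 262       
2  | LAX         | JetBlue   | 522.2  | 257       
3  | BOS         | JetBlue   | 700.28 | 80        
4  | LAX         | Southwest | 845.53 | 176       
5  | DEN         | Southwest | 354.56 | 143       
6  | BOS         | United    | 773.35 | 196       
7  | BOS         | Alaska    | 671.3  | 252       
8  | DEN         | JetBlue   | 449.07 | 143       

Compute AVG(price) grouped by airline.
SELECT airline, AVG(price) as result
FROM flights
GROUP BY airline

Result:
  Alaska: 696.58
  JetBlue: 557.18
  Southwest: 600.05
  United: 773.35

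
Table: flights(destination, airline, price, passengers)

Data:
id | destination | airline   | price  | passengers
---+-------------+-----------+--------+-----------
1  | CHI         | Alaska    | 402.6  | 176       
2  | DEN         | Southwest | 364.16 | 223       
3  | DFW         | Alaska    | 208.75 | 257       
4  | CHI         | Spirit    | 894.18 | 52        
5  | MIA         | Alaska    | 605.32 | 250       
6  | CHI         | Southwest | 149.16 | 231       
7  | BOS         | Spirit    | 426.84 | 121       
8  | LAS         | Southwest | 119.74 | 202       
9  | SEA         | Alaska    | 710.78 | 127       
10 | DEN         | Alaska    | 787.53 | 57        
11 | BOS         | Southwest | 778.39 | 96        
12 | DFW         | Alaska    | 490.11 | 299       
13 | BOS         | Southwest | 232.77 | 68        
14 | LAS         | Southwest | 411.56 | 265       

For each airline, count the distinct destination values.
SELECT airline, COUNT(DISTINCT destination)
FROM flights
GROUP BY airline

Result:
  Alaska: 5 distinct
  Southwest: 4 distinct
  Spirit: 2 distinct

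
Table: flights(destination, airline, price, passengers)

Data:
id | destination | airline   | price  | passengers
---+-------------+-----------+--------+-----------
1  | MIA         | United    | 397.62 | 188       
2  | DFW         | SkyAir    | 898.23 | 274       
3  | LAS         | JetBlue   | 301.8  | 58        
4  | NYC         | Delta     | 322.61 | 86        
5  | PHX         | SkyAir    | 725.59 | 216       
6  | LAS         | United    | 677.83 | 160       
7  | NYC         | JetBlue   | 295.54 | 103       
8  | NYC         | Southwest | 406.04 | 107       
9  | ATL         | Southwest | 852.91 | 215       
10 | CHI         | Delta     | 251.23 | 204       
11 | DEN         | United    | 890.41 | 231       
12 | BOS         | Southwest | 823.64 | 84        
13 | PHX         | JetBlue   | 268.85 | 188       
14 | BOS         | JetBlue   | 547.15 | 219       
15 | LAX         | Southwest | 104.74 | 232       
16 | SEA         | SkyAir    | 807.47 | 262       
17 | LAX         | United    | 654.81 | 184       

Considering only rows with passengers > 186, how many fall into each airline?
SELECT airline, COUNT(*)
FROM flights
WHERE passengers > 186
GROUP BY airline

Note: WHERE filters rows before grouping.

Result:
  Delta: 1
  JetBlue: 2
  SkyAir: 3
  Southwest: 2
  United: 2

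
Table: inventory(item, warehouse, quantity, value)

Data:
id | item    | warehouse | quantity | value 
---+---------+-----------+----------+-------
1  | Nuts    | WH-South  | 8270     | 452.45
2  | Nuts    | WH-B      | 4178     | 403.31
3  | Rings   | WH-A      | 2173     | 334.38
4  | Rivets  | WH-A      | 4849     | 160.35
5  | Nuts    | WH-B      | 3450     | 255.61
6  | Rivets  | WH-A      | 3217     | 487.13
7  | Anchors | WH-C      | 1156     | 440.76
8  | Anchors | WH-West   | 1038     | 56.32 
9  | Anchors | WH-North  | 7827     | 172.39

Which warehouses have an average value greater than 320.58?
SELECT warehouse, AVG(value)
FROM inventory
GROUP BY warehouse
HAVING AVG(value) > 320.58

Result:
  WH-A: avg=327.29
  WH-B: avg=329.46
  WH-C: avg=440.76
  WH-South: avg=452.45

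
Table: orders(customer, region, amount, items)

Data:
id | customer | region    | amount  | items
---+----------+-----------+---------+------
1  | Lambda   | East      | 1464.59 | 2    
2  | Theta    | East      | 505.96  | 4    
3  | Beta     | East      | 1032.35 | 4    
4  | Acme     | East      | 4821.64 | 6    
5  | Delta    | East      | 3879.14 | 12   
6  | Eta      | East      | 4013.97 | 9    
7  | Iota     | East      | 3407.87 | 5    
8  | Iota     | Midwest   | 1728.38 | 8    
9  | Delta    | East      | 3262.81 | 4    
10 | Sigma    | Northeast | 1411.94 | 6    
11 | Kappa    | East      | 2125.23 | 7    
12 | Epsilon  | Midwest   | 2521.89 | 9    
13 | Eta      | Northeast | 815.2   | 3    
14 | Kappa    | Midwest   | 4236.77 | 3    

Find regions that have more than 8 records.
SELECT region, COUNT(*) as cnt
FROM orders
GROUP BY region
HAVING COUNT(*) > 8

Result:
  East: 9

Note: HAVING filters groups after aggregation, WHERE filters rows before.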